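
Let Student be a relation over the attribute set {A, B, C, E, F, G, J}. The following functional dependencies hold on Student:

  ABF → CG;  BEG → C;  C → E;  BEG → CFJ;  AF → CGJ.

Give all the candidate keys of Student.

Attributes A, B never appear on any right-hand side, so every candidate key must contain {A, B}.
{A, B}⁺ = {A, B}, which is not all of the schema, so we must add further attributes.
{A, B, F}⁺: ABF→CG adds C, G; C→E adds E; BEG→CFJ adds J → {A, B, C, E, F, G, J}. Minimal: {B, F}⁺ = {B, F}; {A, F}⁺ = {A, C, E, F, G, J}; {A, B}⁺ = {A, B} — none reach the full schema.
{A, B, C, G}⁺: C→E adds E; BEG→CFJ adds F, J → {A, B, C, E, F, G, J}. Minimal: {B, C, G}⁺ = {B, C, E, F, G, J}; {A, C, G}⁺ = {A, C, E, G}; {A, B, G}⁺ = {A, B, G}; … — none reach the full schema.
{A, B, E, G}⁺: BEG→C adds C; BEG→CFJ adds F, J → {A, B, C, E, F, G, J}. Minimal: {B, E, G}⁺ = {B, C, E, F, G, J}; {A, E, G}⁺ = {A, E, G}; {A, B, G}⁺ = {A, B, G}; … — none reach the full schema.

{A, B, F}, {A, B, C, G}, {A, B, E, G}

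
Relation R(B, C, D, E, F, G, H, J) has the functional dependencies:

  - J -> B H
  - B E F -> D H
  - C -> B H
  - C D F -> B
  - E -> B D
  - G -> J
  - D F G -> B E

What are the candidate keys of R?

Attributes C, F, G never appear on any right-hand side, so every candidate key must contain {C, F, G}.
{C, F, G}⁺ = {B, C, F, G, H, J}, which is not all of the schema, so we must add further attributes.
{C, D, F, G}⁺: C→BH adds B, H; G→J adds J; DFG→BE adds E → {B, C, D, E, F, G, H, J}. Minimal: {D, F, G}⁺ = {B, D, E, F, G, H, J}; {C, F, G}⁺ = {B, C, F, G, H, J}; {C, D, G}⁺ = {B, C, D, G, H, J}; … — none reach the full schema.
{C, E, F, G}⁺: C→BH adds B, H; E→BD adds D; G→J adds J → {B, C, D, E, F, G, H, J}. Minimal: {E, F, G}⁺ = {B, D, E, F, G, H, J}; {C, F, G}⁺ = {B, C, F, G, H, J}; {C, E, G}⁺ = {B, C, D, E, G, H, J}; … — none reach the full schema.

(C, D, F, G); (C, E, F, G)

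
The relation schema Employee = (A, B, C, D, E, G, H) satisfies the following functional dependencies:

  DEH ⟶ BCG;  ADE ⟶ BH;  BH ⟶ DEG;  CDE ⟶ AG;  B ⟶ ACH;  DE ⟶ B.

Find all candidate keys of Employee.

{B}⁺: B→ACH adds A, C, H; BH→DEG adds D, E, G → {A, B, C, D, E, G, H}.
{D, E}⁺: DE→B adds B; B→ACH adds A, C, H; DEH→BCG adds G → {A, B, C, D, E, G, H}. Minimal: {E}⁺ = {E}; {D}⁺ = {D} — none reach the full schema.
Any other superkey contains one of these as a subset, so there are no further candidate keys.

(B), (D, E)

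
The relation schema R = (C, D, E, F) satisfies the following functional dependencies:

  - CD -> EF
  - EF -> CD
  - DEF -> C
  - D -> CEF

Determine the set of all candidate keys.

{D}⁺: D→CEF adds C, E, F → {C, D, E, F}.
{E, F}⁺: EF→CD adds C, D → {C, D, E, F}. Minimal: {F}⁺ = {F}; {E}⁺ = {E} — none reach the full schema.
Any other superkey contains one of these as a subset, so there are no further candidate keys.

(D), (E, F)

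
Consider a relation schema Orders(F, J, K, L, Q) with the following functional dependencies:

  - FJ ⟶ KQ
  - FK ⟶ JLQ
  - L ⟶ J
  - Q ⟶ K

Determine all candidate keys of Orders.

Attribute F never appears on the right-hand side of any dependency, so F must belong to every candidate key.
{F}⁺ = {F}, which is not all of the schema, so we must add further attributes.
{F, J}⁺: FJ→KQ adds K, Q; FK→JLQ adds L → {F, J, K, L, Q}. Minimal: {J}⁺ = {J}; {F}⁺ = {F} — none reach the full schema.
{F, K}⁺: FK→JLQ adds J, L, Q → {F, J, K, L, Q}. Minimal: {K}⁺ = {K}; {F}⁺ = {F} — none reach the full schema.
{F, L}⁺: L→J adds J; FJ→KQ adds K, Q → {F, J, K, L, Q}. Minimal: {L}⁺ = {J, L}; {F}⁺ = {F} — none reach the full schema.
{F, Q}⁺: Q→K adds K; FK→JLQ adds J, L → {F, J, K, L, Q}. Minimal: {Q}⁺ = {K, Q}; {F}⁺ = {F} — none reach the full schema.
Any other superkey contains one of these as a subset, so there are no further candidate keys.

FJ, FK, FL, FQ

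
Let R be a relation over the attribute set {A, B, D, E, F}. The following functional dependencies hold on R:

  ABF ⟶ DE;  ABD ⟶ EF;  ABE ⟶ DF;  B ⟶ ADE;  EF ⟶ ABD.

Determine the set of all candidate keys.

{B}⁺: B→ADE adds A, D, E; ABD→EF adds F → {A, B, D, E, F}.
{E, F}⁺: EF→ABD adds A, B, D → {A, B, D, E, F}. Minimal: {F}⁺ = {F}; {E}⁺ = {E} — none reach the full schema.
Any other superkey contains one of these as a subset, so there are no further candidate keys.

{B}, {E, F}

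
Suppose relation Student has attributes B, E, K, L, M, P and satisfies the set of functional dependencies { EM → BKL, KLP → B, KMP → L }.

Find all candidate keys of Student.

{E, M, P}

Attributes E, M, P never appear on any right-hand side, so every candidate key must contain {E, M, P}.
{E, M, P}⁺ = {B, E, K, L, M, P}, which is all of the schema, so {E, M, P} is the only candidate key.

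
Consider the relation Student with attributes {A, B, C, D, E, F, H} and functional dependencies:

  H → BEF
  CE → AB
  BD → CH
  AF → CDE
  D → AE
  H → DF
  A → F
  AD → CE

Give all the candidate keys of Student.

{A}⁺: A→F adds F; AF→CDE adds C, D, E; CE→AB adds B; BD→CH adds H → {A, B, C, D, E, F, H}.
{D}⁺: D→AE adds A, E; A→F adds F; AD→CE adds C; CE→AB adds B; BD→CH adds H → {A, B, C, D, E, F, H}.
{H}⁺: H→BEF adds B, E, F; H→DF adds D; BD→CH adds C; D→AE adds A → {A, B, C, D, E, F, H}.
{C, E}⁺: CE→AB adds A, B; A→F adds F; AF→CDE adds D; BD→CH adds H → {A, B, C, D, E, F, H}. Minimal: {E}⁺ = {E}; {C}⁺ = {C} — none reach the full schema.
Any other superkey contains one of these as a subset, so there are no further candidate keys.

A, D, H, CE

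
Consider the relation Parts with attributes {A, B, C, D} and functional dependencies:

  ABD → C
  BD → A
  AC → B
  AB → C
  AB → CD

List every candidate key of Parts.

{A, B}⁺: AB→C adds C; AB→CD adds D → {A, B, C, D}. Minimal: {B}⁺ = {B}; {A}⁺ = {A} — none reach the full schema.
{A, C}⁺: AC→B adds B; AB→CD adds D → {A, B, C, D}. Minimal: {C}⁺ = {C}; {A}⁺ = {A} — none reach the full schema.
{B, D}⁺: BD→A adds A; AB→C adds C → {A, B, C, D}. Minimal: {D}⁺ = {D}; {B}⁺ = {B} — none reach the full schema.
Any other superkey contains one of these as a subset, so there are no further candidate keys.

{A, B}, {A, C}, {B, D}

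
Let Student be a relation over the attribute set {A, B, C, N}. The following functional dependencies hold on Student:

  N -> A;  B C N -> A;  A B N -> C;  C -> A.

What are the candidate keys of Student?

BN

Attributes B, N never appear on any right-hand side, so every candidate key must contain {B, N}.
{B, N}⁺ = {A, B, C, N}, which is all of the schema, so {B, N} is the only candidate key.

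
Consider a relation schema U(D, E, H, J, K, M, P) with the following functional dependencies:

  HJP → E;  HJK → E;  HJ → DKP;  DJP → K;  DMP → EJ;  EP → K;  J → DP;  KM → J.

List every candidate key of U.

{H, J, M}, {H, K, M}, {D, H, M, P}, {E, H, M, P}

Attributes H, M never appear on any right-hand side, so every candidate key must contain {H, M}.
{H, M}⁺ = {H, M}, which is not all of the schema, so we must add further attributes.
{H, J, M}⁺: HJ→DKP adds D, K, P; DMP→EJ adds E → {D, E, H, J, K, M, P}.
{H, K, M}⁺: KM→J adds J; HJK→E adds E; HJ→DKP adds D, P → {D, E, H, J, K, M, P}.
{D, H, M, P}⁺: DMP→EJ adds E, J; EP→K adds K → {D, E, H, J, K, M, P}.
{E, H, M, P}⁺: EP→K adds K; KM→J adds J; HJ→DKP adds D → {D, E, H, J, K, M, P}.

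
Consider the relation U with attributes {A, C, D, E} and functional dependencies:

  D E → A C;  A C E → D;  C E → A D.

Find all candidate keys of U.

Attribute E never appears on the right-hand side of any dependency, so E must belong to every candidate key.
{E}⁺ = {E}, which is not all of the schema, so we must add further attributes.
{C, E}⁺: CE→AD adds A, D → {A, C, D, E}.
{D, E}⁺: DE→AC adds A, C → {A, C, D, E}.
Any other superkey contains one of these as a subset, so there are no further candidate keys.

CE, DE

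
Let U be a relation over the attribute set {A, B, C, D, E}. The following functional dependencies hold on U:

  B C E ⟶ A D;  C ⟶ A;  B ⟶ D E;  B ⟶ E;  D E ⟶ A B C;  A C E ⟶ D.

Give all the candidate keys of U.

{B}⁺: B→DE adds D, E; DE→ABC adds A, C → {A, B, C, D, E}.
{C, E}⁺: C→A adds A; ACE→D adds D; DE→ABC adds B → {A, B, C, D, E}. Minimal: {E}⁺ = {E}; {C}⁺ = {A, C} — none reach the full schema.
{D, E}⁺: DE→ABC adds A, B, C → {A, B, C, D, E}. Minimal: {E}⁺ = {E}; {D}⁺ = {D} — none reach the full schema.
Any other superkey contains one of these as a subset, so there are no further candidate keys.

(B), (C, E), (D, E)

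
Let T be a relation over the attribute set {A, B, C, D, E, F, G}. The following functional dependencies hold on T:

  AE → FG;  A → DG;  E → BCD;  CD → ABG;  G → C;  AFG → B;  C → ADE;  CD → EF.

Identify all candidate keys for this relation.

(A), (C), (E), (G)

{A}⁺: A→DG adds D, G; G→C adds C; C→ADE adds E; CD→EF adds F; E→BCD adds B → {A, B, C, D, E, F, G}.
{C}⁺: C→ADE adds A, D, E; CD→EF adds F; AE→FG adds G; E→BCD adds B → {A, B, C, D, E, F, G}.
{E}⁺: E→BCD adds B, C, D; CD→ABG adds A, G; CD→EF adds F → {A, B, C, D, E, F, G}.
{G}⁺: G→C adds C; C→ADE adds A, D, E; CD→EF adds F; E→BCD adds B → {A, B, C, D, E, F, G}.
Any other superkey contains one of these as a subset, so there are no further candidate keys.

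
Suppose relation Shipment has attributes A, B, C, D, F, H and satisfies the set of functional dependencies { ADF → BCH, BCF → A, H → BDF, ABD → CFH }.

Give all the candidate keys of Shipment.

{A, H}, {C, H}, {A, B, D}, {A, D, F}, {B, C, D, F}

{A, H}⁺: H→BDF adds B, D, F; ABD→CFH adds C → {A, B, C, D, F, H}.
{C, H}⁺: H→BDF adds B, D, F; BCF→A adds A → {A, B, C, D, F, H}.
{A, B, D}⁺: ABD→CFH adds C, F, H → {A, B, C, D, F, H}.
{A, D, F}⁺: ADF→BCH adds B, C, H → {A, B, C, D, F, H}.
{B, C, D, F}⁺: BCF→A adds A; ABD→CFH adds H → {A, B, C, D, F, H}.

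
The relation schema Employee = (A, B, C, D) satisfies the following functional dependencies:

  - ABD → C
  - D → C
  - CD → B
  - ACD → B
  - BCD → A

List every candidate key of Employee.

Attribute D never appears on the right-hand side of any dependency, so D must belong to every candidate key.
{D}⁺ = {A, B, C, D}, which is all of the schema, so {D} is the only candidate key.

(D)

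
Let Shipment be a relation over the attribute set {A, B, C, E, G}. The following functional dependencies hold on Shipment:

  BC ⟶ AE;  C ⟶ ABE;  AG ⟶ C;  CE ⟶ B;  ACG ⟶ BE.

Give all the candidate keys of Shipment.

{A, G}⁺: AG→C adds C; ACG→BE adds B, E → {A, B, C, E, G}. Minimal: {G}⁺ = {G}; {A}⁺ = {A} — none reach the full schema.
{C, G}⁺: C→ABE adds A, B, E → {A, B, C, E, G}. Minimal: {G}⁺ = {G}; {C}⁺ = {A, B, C, E} — none reach the full schema.

{A, G}, {C, G}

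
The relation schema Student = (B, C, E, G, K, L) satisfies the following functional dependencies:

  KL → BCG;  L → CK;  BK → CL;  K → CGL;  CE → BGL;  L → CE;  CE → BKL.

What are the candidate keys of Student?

(K); (L); (C, E)

{K}⁺: K→CGL adds C, G, L; L→CE adds E; CE→BKL adds B → {B, C, E, G, K, L}.
{L}⁺: L→CK adds C, K; K→CGL adds G; L→CE adds E; CE→BKL adds B → {B, C, E, G, K, L}.
{C, E}⁺: CE→BGL adds B, G, L; CE→BKL adds K → {B, C, E, G, K, L}. Minimal: {E}⁺ = {E}; {C}⁺ = {C} — none reach the full schema.
Any other superkey contains one of these as a subset, so there are no further candidate keys.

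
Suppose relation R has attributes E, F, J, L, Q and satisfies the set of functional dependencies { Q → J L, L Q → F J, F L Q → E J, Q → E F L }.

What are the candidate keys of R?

Attribute Q never appears on the right-hand side of any dependency, so Q must belong to every candidate key.
{Q}⁺ = {E, F, J, L, Q}, which is all of the schema, so {Q} is the only candidate key.

Q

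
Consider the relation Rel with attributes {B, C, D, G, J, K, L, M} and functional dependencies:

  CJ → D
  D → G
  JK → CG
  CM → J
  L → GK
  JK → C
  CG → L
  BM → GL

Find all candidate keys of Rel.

{B, C, M}, {B, J, M}

Attributes B, M never appear on any right-hand side, so every candidate key must contain {B, M}.
{B, M}⁺ = {B, G, K, L, M}, which is not all of the schema, so we must add further attributes.
{B, C, M}⁺: CM→J adds J; BM→GL adds G, L; CJ→D adds D; L→GK adds K → {B, C, D, G, J, K, L, M}.
{B, J, M}⁺: BM→GL adds G, L; L→GK adds K; JK→C adds C; CJ→D adds D → {B, C, D, G, J, K, L, M}.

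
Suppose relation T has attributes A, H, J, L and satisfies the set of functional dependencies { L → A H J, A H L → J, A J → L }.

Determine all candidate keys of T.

{L}⁺: L→AHJ adds A, H, J → {A, H, J, L}.
{A, J}⁺: AJ→L adds L; L→AHJ adds H → {A, H, J, L}. Minimal: {J}⁺ = {J}; {A}⁺ = {A} — none reach the full schema.

L; AJ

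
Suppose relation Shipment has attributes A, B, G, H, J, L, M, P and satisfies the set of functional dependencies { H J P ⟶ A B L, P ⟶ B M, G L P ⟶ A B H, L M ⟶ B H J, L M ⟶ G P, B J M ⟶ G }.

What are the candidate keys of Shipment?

{L, M}⁺: LM→BHJ adds B, H, J; LM→GP adds G, P; HJP→ABL adds A → {A, B, G, H, J, L, M, P}. Minimal: {M}⁺ = {M}; {L}⁺ = {L} — none reach the full schema.
{L, P}⁺: P→BM adds B, M; LM→BHJ adds H, J; LM→GP adds G; HJP→ABL adds A → {A, B, G, H, J, L, M, P}. Minimal: {P}⁺ = {B, M, P}; {L}⁺ = {L} — none reach the full schema.
{H, J, P}⁺: HJP→ABL adds A, B, L; P→BM adds M; LM→GP adds G → {A, B, G, H, J, L, M, P}. Minimal: {J, P}⁺ = {B, G, J, M, P}; {H, P}⁺ = {B, H, M, P}; {H, J}⁺ = {H, J} — none reach the full schema.
Any other superkey contains one of these as a subset, so there are no further candidate keys.

{L, M}, {L, P}, {H, J, P}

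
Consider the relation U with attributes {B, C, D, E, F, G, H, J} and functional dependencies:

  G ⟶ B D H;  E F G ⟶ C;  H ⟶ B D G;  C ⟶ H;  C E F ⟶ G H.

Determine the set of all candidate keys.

Attributes E, F, J never appear on any right-hand side, so every candidate key must contain {E, F, J}.
{E, F, J}⁺ = {E, F, J}, which is not all of the schema, so we must add further attributes.
{C, E, F, J}⁺: C→H adds H; CEF→GH adds G; G→BDH adds B, D → {B, C, D, E, F, G, H, J}. Minimal: {E, F, J}⁺ = {E, F, J}; {C, F, J}⁺ = {B, C, D, F, G, H, J}; {C, E, J}⁺ = {B, C, D, E, G, H, J}; … — none reach the full schema.
{E, F, G, J}⁺: G→BDH adds B, D, H; EFG→C adds C → {B, C, D, E, F, G, H, J}. Minimal: {F, G, J}⁺ = {B, D, F, G, H, J}; {E, G, J}⁺ = {B, D, E, G, H, J}; {E, F, J}⁺ = {E, F, J}; … — none reach the full schema.
{E, F, H, J}⁺: H→BDG adds B, D, G; EFG→C adds C → {B, C, D, E, F, G, H, J}. Minimal: {F, H, J}⁺ = {B, D, F, G, H, J}; {E, H, J}⁺ = {B, D, E, G, H, J}; {E, F, J}⁺ = {E, F, J}; … — none reach the full schema.
Any other superkey contains one of these as a subset, so there are no further candidate keys.

CEFJ; EFGJ; EFHJ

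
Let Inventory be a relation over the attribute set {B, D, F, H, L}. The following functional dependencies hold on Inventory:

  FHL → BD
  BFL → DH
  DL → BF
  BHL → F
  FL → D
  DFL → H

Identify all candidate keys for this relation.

Attribute L never appears on the right-hand side of any dependency, so L must belong to every candidate key.
{L}⁺ = {L}, which is not all of the schema, so we must add further attributes.
{D, L}⁺: DL→BF adds B, F; DFL→H adds H → {B, D, F, H, L}. Minimal: {L}⁺ = {L}; {D}⁺ = {D} — none reach the full schema.
{F, L}⁺: FL→D adds D; DFL→H adds H; FHL→BD adds B → {B, D, F, H, L}. Minimal: {L}⁺ = {L}; {F}⁺ = {F} — none reach the full schema.
{B, H, L}⁺: BHL→F adds F; FL→D adds D → {B, D, F, H, L}. Minimal: {H, L}⁺ = {H, L}; {B, L}⁺ = {B, L}; {B, H}⁺ = {B, H} — none reach the full schema.

(D, L); (F, L); (B, H, L)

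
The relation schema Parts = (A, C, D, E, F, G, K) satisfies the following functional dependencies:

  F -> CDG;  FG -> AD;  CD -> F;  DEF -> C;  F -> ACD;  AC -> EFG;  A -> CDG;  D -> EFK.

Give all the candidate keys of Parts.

{A}; {D}; {F}

{A}⁺: A→CDG adds C, D, G; D→EFK adds E, F, K → {A, C, D, E, F, G, K}.
{D}⁺: D→EFK adds E, F, K; F→CDG adds C, G; FG→AD adds A → {A, C, D, E, F, G, K}.
{F}⁺: F→CDG adds C, D, G; FG→AD adds A; AC→EFG adds E; D→EFK adds K → {A, C, D, E, F, G, K}.
Any other superkey contains one of these as a subset, so there are no further candidate keys.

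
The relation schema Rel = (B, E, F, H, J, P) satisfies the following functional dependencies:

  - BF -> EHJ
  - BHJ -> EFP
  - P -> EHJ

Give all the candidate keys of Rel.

{B, F}, {B, P}, {B, H, J}

{B, F}⁺: BF→EHJ adds E, H, J; BHJ→EFP adds P → {B, E, F, H, J, P}.
{B, P}⁺: P→EHJ adds E, H, J; BHJ→EFP adds F → {B, E, F, H, J, P}.
{B, H, J}⁺: BHJ→EFP adds E, F, P → {B, E, F, H, J, P}.
Any other superkey contains one of these as a subset, so there are no further candidate keys.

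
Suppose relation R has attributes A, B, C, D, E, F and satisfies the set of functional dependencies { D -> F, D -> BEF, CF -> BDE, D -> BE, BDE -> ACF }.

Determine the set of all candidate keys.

D, CF

{D}⁺: D→F adds F; D→BEF adds B, E; BDE→ACF adds A, C → {A, B, C, D, E, F}.
{C, F}⁺: CF→BDE adds B, D, E; BDE→ACF adds A → {A, B, C, D, E, F}. Minimal: {F}⁺ = {F}; {C}⁺ = {C} — none reach the full schema.
Any other superkey contains one of these as a subset, so there are no further candidate keys.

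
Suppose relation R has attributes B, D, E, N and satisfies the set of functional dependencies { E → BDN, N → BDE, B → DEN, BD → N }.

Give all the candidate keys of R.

{B}⁺: B→DEN adds D, E, N → {B, D, E, N}.
{E}⁺: E→BDN adds B, D, N → {B, D, E, N}.
{N}⁺: N→BDE adds B, D, E → {B, D, E, N}.

{B}; {E}; {N}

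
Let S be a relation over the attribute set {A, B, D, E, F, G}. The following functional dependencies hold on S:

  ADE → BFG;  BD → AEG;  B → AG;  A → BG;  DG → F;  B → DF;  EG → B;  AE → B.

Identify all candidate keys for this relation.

{A}⁺: A→BG adds B, G; B→DF adds D, F; BD→AEG adds E → {A, B, D, E, F, G}.
{B}⁺: B→AG adds A, G; B→DF adds D, F; BD→AEG adds E → {A, B, D, E, F, G}.
{E, G}⁺: EG→B adds B; B→AG adds A; B→DF adds D, F → {A, B, D, E, F, G}.

{A}; {B}; {E, G}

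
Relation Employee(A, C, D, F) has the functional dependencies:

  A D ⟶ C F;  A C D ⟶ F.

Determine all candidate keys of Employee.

AD

{A, D}⁺: AD→CF adds C, F → {A, C, D, F}.
No other minimal superkey exists.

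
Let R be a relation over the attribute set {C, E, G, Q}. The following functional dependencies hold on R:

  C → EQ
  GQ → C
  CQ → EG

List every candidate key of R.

{C}⁺: C→EQ adds E, Q; CQ→EG adds G → {C, E, G, Q}.
{G, Q}⁺: GQ→C adds C; CQ→EG adds E → {C, E, G, Q}.
Any other superkey contains one of these as a subset, so there are no further candidate keys.

{C}, {G, Q}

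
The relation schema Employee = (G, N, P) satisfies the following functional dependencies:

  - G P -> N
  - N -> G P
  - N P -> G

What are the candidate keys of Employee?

{N}, {G, P}

{N}⁺: N→GP adds G, P → {G, N, P}.
{G, P}⁺: GP→N adds N → {G, N, P}. Minimal: {P}⁺ = {P}; {G}⁺ = {G} — none reach the full schema.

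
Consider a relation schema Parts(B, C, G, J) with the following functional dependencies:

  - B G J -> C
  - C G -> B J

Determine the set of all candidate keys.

Attribute G never appears on the right-hand side of any dependency, so G must belong to every candidate key.
{G}⁺ = {G}, which is not all of the schema, so we must add further attributes.
{C, G}⁺: CG→BJ adds B, J → {B, C, G, J}. Minimal: {G}⁺ = {G}; {C}⁺ = {C} — none reach the full schema.
{B, G, J}⁺: BGJ→C adds C → {B, C, G, J}. Minimal: {G, J}⁺ = {G, J}; {B, J}⁺ = {B, J}; {B, G}⁺ = {B, G} — none reach the full schema.
Any other superkey contains one of these as a subset, so there are no further candidate keys.

{C, G}, {B, G, J}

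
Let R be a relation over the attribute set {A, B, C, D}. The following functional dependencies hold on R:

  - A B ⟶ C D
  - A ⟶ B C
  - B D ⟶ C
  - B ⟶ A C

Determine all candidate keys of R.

(A), (B)

{A}⁺: A→BC adds B, C; AB→CD adds D → {A, B, C, D}.
{B}⁺: B→AC adds A, C; AB→CD adds D → {A, B, C, D}.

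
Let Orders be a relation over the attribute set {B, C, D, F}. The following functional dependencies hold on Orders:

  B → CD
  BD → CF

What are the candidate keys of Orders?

Attribute B never appears on the right-hand side of any dependency, so B must belong to every candidate key.
{B}⁺ = {B, C, D, F}, which is all of the schema, so {B} is the only candidate key.

B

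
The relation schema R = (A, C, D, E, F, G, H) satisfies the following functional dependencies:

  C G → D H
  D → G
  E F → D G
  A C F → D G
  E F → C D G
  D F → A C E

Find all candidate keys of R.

{D, F}; {E, F}; {A, C, F}; {C, F, G}

Attribute F never appears on the right-hand side of any dependency, so F must belong to every candidate key.
{F}⁺ = {F}, which is not all of the schema, so we must add further attributes.
{D, F}⁺: D→G adds G; DF→ACE adds A, C, E; CG→DH adds H → {A, C, D, E, F, G, H}.
{E, F}⁺: EF→DG adds D, G; EF→CDG adds C; DF→ACE adds A; CG→DH adds H → {A, C, D, E, F, G, H}.
{A, C, F}⁺: ACF→DG adds D, G; DF→ACE adds E; CG→DH adds H → {A, C, D, E, F, G, H}.
{C, F, G}⁺: CG→DH adds D, H; DF→ACE adds A, E → {A, C, D, E, F, G, H}.
Any other superkey contains one of these as a subset, so there are no further candidate keys.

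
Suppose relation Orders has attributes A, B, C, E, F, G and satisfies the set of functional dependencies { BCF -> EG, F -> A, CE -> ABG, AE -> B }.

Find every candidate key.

{B, C, F}⁺: BCF→EG adds E, G; F→A adds A → {A, B, C, E, F, G}. Minimal: {C, F}⁺ = {A, C, F}; {B, F}⁺ = {A, B, F}; {B, C}⁺ = {B, C} — none reach the full schema.
{C, E, F}⁺: F→A adds A; CE→ABG adds B, G → {A, B, C, E, F, G}. Minimal: {E, F}⁺ = {A, B, E, F}; {C, F}⁺ = {A, C, F}; {C, E}⁺ = {A, B, C, E, G} — none reach the full schema.

(B, C, F); (C, E, F)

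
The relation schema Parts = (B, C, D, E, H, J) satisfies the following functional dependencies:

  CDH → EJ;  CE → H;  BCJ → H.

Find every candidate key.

Attributes B, C, D never appear on any right-hand side, so every candidate key must contain {B, C, D}.
{B, C, D}⁺ = {B, C, D}, which is not all of the schema, so we must add further attributes.
{B, C, D, E}⁺: CE→H adds H; CDH→EJ adds J → {B, C, D, E, H, J}. Minimal: {C, D, E}⁺ = {C, D, E, H, J}; {B, D, E}⁺ = {B, D, E}; {B, C, E}⁺ = {B, C, E, H}; … — none reach the full schema.
{B, C, D, H}⁺: CDH→EJ adds E, J → {B, C, D, E, H, J}. Minimal: {C, D, H}⁺ = {C, D, E, H, J}; {B, D, H}⁺ = {B, D, H}; {B, C, H}⁺ = {B, C, H}; … — none reach the full schema.
{B, C, D, J}⁺: BCJ→H adds H; CDH→EJ adds E → {B, C, D, E, H, J}. Minimal: {C, D, J}⁺ = {C, D, J}; {B, D, J}⁺ = {B, D, J}; {B, C, J}⁺ = {B, C, H, J}; … — none reach the full schema.

{B, C, D, E}, {B, C, D, H}, {B, C, D, J}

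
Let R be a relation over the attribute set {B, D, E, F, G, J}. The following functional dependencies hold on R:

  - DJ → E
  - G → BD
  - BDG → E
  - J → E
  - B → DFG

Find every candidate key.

(B, J), (G, J)

Attribute J never appears on the right-hand side of any dependency, so J must belong to every candidate key.
{J}⁺ = {E, J}, which is not all of the schema, so we must add further attributes.
{B, J}⁺: J→E adds E; B→DFG adds D, F, G → {B, D, E, F, G, J}. Minimal: {J}⁺ = {E, J}; {B}⁺ = {B, D, E, F, G} — none reach the full schema.
{G, J}⁺: G→BD adds B, D; BDG→E adds E; B→DFG adds F → {B, D, E, F, G, J}. Minimal: {J}⁺ = {E, J}; {G}⁺ = {B, D, E, F, G} — none reach the full schema.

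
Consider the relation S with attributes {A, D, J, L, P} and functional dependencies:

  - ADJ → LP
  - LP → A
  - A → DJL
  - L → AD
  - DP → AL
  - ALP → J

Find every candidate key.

{A}, {L}, {D, P}

{A}⁺: A→DJL adds D, J, L; ADJ→LP adds P → {A, D, J, L, P}.
{L}⁺: L→AD adds A, D; A→DJL adds J; ADJ→LP adds P → {A, D, J, L, P}.
{D, P}⁺: DP→AL adds A, L; ALP→J adds J → {A, D, J, L, P}. Minimal: {P}⁺ = {P}; {D}⁺ = {D} — none reach the full schema.
Any other superkey contains one of these as a subset, so there are no further candidate keys.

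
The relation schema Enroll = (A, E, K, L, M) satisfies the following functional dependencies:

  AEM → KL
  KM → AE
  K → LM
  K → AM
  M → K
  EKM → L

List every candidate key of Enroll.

K; M

{K}⁺: K→LM adds L, M; K→AM adds A; KM→AE adds E → {A, E, K, L, M}.
{M}⁺: M→K adds K; KM→AE adds A, E; K→LM adds L → {A, E, K, L, M}.
Any other superkey contains one of these as a subset, so there are no further candidate keys.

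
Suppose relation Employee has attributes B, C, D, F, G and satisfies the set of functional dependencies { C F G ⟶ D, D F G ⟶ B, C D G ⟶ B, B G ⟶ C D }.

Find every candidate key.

{B, F, G}, {C, F, G}, {D, F, G}

Attributes F, G never appear on any right-hand side, so every candidate key must contain {F, G}.
{F, G}⁺ = {F, G}, which is not all of the schema, so we must add further attributes.
{B, F, G}⁺: BG→CD adds C, D → {B, C, D, F, G}. Minimal: {F, G}⁺ = {F, G}; {B, G}⁺ = {B, C, D, G}; {B, F}⁺ = {B, F} — none reach the full schema.
{C, F, G}⁺: CFG→D adds D; DFG→B adds B → {B, C, D, F, G}. Minimal: {F, G}⁺ = {F, G}; {C, G}⁺ = {C, G}; {C, F}⁺ = {C, F} — none reach the full schema.
{D, F, G}⁺: DFG→B adds B; BG→CD adds C → {B, C, D, F, G}. Minimal: {F, G}⁺ = {F, G}; {D, G}⁺ = {D, G}; {D, F}⁺ = {D, F} — none reach the full schema.
Any other superkey contains one of these as a subset, so there are no further candidate keys.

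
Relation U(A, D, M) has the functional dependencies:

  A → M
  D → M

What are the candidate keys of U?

Attributes A, D never appear on any right-hand side, so every candidate key must contain {A, D}.
{A, D}⁺ = {A, D, M}, which is all of the schema, so {A, D} is the only candidate key.

(A, D)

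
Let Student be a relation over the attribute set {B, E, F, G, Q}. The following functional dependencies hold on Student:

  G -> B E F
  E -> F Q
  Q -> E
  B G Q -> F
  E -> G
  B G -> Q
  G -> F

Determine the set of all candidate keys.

{E}⁺: E→FQ adds F, Q; E→G adds G; G→BEF adds B → {B, E, F, G, Q}.
{G}⁺: G→BEF adds B, E, F; E→FQ adds Q → {B, E, F, G, Q}.
{Q}⁺: Q→E adds E; E→G adds G; G→F adds F; G→BEF adds B → {B, E, F, G, Q}.

{E}; {G}; {Q}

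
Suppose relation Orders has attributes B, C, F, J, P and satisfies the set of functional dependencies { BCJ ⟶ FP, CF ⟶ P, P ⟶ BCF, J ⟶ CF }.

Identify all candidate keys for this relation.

Attribute J never appears on the right-hand side of any dependency, so J must belong to every candidate key.
{J}⁺ = {B, C, F, J, P}, which is all of the schema, so {J} is the only candidate key.

(J)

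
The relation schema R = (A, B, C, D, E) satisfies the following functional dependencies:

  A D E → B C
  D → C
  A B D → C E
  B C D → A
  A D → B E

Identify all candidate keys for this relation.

Attribute D never appears on the right-hand side of any dependency, so D must belong to every candidate key.
{D}⁺ = {C, D}, which is not all of the schema, so we must add further attributes.
{A, D}⁺: D→C adds C; AD→BE adds B, E → {A, B, C, D, E}.
{B, D}⁺: D→C adds C; BCD→A adds A; AD→BE adds E → {A, B, C, D, E}.

AD, BD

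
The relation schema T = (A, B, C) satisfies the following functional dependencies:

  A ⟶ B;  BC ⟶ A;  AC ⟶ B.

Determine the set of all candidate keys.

AC; BC

{A, C}⁺: A→B adds B → {A, B, C}.
{B, C}⁺: BC→A adds A → {A, B, C}.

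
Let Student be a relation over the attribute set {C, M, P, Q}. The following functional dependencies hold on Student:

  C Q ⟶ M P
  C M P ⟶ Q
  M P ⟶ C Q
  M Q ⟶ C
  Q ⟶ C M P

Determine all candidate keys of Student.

{Q}⁺: Q→CMP adds C, M, P → {C, M, P, Q}.
{M, P}⁺: MP→CQ adds C, Q → {C, M, P, Q}. Minimal: {P}⁺ = {P}; {M}⁺ = {M} — none reach the full schema.

(Q), (M, P)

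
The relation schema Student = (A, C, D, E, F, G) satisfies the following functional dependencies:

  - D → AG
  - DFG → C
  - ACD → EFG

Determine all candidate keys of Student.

Attribute D never appears on the right-hand side of any dependency, so D must belong to every candidate key.
{D}⁺ = {A, D, G}, which is not all of the schema, so we must add further attributes.
{C, D}⁺: D→AG adds A, G; ACD→EFG adds E, F → {A, C, D, E, F, G}. Minimal: {D}⁺ = {A, D, G}; {C}⁺ = {C} — none reach the full schema.
{D, F}⁺: D→AG adds A, G; DFG→C adds C; ACD→EFG adds E → {A, C, D, E, F, G}. Minimal: {F}⁺ = {F}; {D}⁺ = {A, D, G} — none reach the full schema.
Any other superkey contains one of these as a subset, so there are no further candidate keys.

{C, D}, {D, F}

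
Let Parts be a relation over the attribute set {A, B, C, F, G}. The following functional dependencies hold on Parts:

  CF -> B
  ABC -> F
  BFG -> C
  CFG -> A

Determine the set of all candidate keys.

{B, F, G}; {C, F, G}; {A, B, C, G}

Attribute G never appears on the right-hand side of any dependency, so G must belong to every candidate key.
{G}⁺ = {G}, which is not all of the schema, so we must add further attributes.
{B, F, G}⁺: BFG→C adds C; CFG→A adds A → {A, B, C, F, G}. Minimal: {F, G}⁺ = {F, G}; {B, G}⁺ = {B, G}; {B, F}⁺ = {B, F} — none reach the full schema.
{C, F, G}⁺: CF→B adds B; CFG→A adds A → {A, B, C, F, G}. Minimal: {F, G}⁺ = {F, G}; {C, G}⁺ = {C, G}; {C, F}⁺ = {B, C, F} — none reach the full schema.
{A, B, C, G}⁺: ABC→F adds F → {A, B, C, F, G}. Minimal: {B, C, G}⁺ = {B, C, G}; {A, C, G}⁺ = {A, C, G}; {A, B, G}⁺ = {A, B, G}; … — none reach the full schema.
Any other superkey contains one of these as a subset, so there are no further candidate keys.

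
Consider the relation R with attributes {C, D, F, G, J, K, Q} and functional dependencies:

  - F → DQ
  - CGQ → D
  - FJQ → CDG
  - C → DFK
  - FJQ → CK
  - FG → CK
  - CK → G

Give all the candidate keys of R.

Attribute J never appears on the right-hand side of any dependency, so J must belong to every candidate key.
{J}⁺ = {J}, which is not all of the schema, so we must add further attributes.
{C, J}⁺: C→DFK adds D, F, K; CK→G adds G; F→DQ adds Q → {C, D, F, G, J, K, Q}. Minimal: {J}⁺ = {J}; {C}⁺ = {C, D, F, G, K, Q} — none reach the full schema.
{F, J}⁺: F→DQ adds D, Q; FJQ→CDG adds C, G; C→DFK adds K → {C, D, F, G, J, K, Q}. Minimal: {J}⁺ = {J}; {F}⁺ = {D, F, Q} — none reach the full schema.
Any other superkey contains one of these as a subset, so there are no further candidate keys.

{C, J}, {F, J}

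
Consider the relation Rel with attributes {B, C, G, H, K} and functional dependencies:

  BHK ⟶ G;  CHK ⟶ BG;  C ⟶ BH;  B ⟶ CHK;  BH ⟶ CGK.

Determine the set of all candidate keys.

(B), (C)

{B}⁺: B→CHK adds C, H, K; BH→CGK adds G → {B, C, G, H, K}.
{C}⁺: C→BH adds B, H; B→CHK adds K; BH→CGK adds G → {B, C, G, H, K}.
Any other superkey contains one of these as a subset, so there are no further candidate keys.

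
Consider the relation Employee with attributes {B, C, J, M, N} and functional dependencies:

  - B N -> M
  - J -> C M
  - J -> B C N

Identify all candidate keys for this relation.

{J}⁺: J→CM adds C, M; J→BCN adds B, N → {B, C, J, M, N}.
No other minimal superkey exists.

J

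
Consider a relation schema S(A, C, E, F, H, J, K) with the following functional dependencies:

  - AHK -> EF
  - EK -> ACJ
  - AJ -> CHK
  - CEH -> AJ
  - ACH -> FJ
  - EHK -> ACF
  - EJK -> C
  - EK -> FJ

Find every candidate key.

AJ, EK, ACH, AHK, CEH

{A, J}⁺: AJ→CHK adds C, H, K; ACH→FJ adds F; AHK→EF adds E → {A, C, E, F, H, J, K}.
{E, K}⁺: EK→ACJ adds A, C, J; AJ→CHK adds H; ACH→FJ adds F → {A, C, E, F, H, J, K}.
{A, C, H}⁺: ACH→FJ adds F, J; AJ→CHK adds K; AHK→EF adds E → {A, C, E, F, H, J, K}.
{A, H, K}⁺: AHK→EF adds E, F; EK→ACJ adds C, J → {A, C, E, F, H, J, K}.
{C, E, H}⁺: CEH→AJ adds A, J; ACH→FJ adds F; AJ→CHK adds K → {A, C, E, F, H, J, K}.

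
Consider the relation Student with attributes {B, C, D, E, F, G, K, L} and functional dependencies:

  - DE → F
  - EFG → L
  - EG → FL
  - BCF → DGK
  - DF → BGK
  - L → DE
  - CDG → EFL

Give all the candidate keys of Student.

Attribute C never appears on the right-hand side of any dependency, so C must belong to every candidate key.
{C}⁺ = {C}, which is not all of the schema, so we must add further attributes.
{C, L}⁺: L→DE adds D, E; DE→F adds F; DF→BGK adds B, G, K → {B, C, D, E, F, G, K, L}. Minimal: {L}⁺ = {B, D, E, F, G, K, L}; {C}⁺ = {C} — none reach the full schema.
{B, C, F}⁺: BCF→DGK adds D, G, K; CDG→EFL adds E, L → {B, C, D, E, F, G, K, L}. Minimal: {C, F}⁺ = {C, F}; {B, F}⁺ = {B, F}; {B, C}⁺ = {B, C} — none reach the full schema.
{C, D, E}⁺: DE→F adds F; DF→BGK adds B, G, K; CDG→EFL adds L → {B, C, D, E, F, G, K, L}. Minimal: {D, E}⁺ = {B, D, E, F, G, K, L}; {C, E}⁺ = {C, E}; {C, D}⁺ = {C, D} — none reach the full schema.
{C, D, F}⁺: DF→BGK adds B, G, K; CDG→EFL adds E, L → {B, C, D, E, F, G, K, L}. Minimal: {D, F}⁺ = {B, D, F, G, K}; {C, F}⁺ = {C, F}; {C, D}⁺ = {C, D} — none reach the full schema.
{C, D, G}⁺: CDG→EFL adds E, F, L; DF→BGK adds B, K → {B, C, D, E, F, G, K, L}. Minimal: {D, G}⁺ = {D, G}; {C, G}⁺ = {C, G}; {C, D}⁺ = {C, D} — none reach the full schema.
{C, E, G}⁺: EG→FL adds F, L; L→DE adds D; DF→BGK adds B, K → {B, C, D, E, F, G, K, L}. Minimal: {E, G}⁺ = {B, D, E, F, G, K, L}; {C, G}⁺ = {C, G}; {C, E}⁺ = {C, E} — none reach the full schema.
Any other superkey contains one of these as a subset, so there are no further candidate keys.

{C, L}, {B, C, F}, {C, D, E}, {C, D, F}, {C, D, G}, {C, E, G}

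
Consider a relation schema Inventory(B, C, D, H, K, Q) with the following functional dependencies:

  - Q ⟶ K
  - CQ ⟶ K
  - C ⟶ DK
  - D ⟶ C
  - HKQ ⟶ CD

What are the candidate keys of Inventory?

(B, H, Q)

{B, H, Q}⁺: Q→K adds K; HKQ→CD adds C, D → {B, C, D, H, K, Q}. Minimal: {H, Q}⁺ = {C, D, H, K, Q}; {B, Q}⁺ = {B, K, Q}; {B, H}⁺ = {B, H} — none reach the full schema.
No other minimal superkey exists.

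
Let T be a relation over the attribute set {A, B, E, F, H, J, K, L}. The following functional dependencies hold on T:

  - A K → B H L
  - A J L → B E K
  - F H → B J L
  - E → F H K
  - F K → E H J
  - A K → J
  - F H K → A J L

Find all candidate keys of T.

{E}⁺: E→FHK adds F, H, K; FK→EHJ adds J; FHK→AJL adds A, L; AK→BHL adds B → {A, B, E, F, H, J, K, L}.
{A, K}⁺: AK→BHL adds B, H, L; AK→J adds J; AJL→BEK adds E; E→FHK adds F → {A, B, E, F, H, J, K, L}.
{F, K}⁺: FK→EHJ adds E, H, J; FHK→AJL adds A, L; AK→BHL adds B → {A, B, E, F, H, J, K, L}.
{A, F, H}⁺: FH→BJL adds B, J, L; AJL→BEK adds E, K → {A, B, E, F, H, J, K, L}.
{A, J, L}⁺: AJL→BEK adds B, E, K; E→FHK adds F, H → {A, B, E, F, H, J, K, L}.

(E); (A, K); (F, K); (A, F, H); (A, J, L)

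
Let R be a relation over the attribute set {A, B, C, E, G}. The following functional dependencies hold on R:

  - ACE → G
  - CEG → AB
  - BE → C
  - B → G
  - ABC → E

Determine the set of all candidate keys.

{B, E}, {A, B, C}, {A, C, E}, {C, E, G}

{B, E}⁺: BE→C adds C; B→G adds G; CEG→AB adds A → {A, B, C, E, G}. Minimal: {E}⁺ = {E}; {B}⁺ = {B, G} — none reach the full schema.
{A, B, C}⁺: B→G adds G; ABC→E adds E → {A, B, C, E, G}. Minimal: {B, C}⁺ = {B, C, G}; {A, C}⁺ = {A, C}; {A, B}⁺ = {A, B, G} — none reach the full schema.
{A, C, E}⁺: ACE→G adds G; CEG→AB adds B → {A, B, C, E, G}. Minimal: {C, E}⁺ = {C, E}; {A, E}⁺ = {A, E}; {A, C}⁺ = {A, C} — none reach the full schema.
{C, E, G}⁺: CEG→AB adds A, B → {A, B, C, E, G}. Minimal: {E, G}⁺ = {E, G}; {C, G}⁺ = {C, G}; {C, E}⁺ = {C, E} — none reach the full schema.
Any other superkey contains one of these as a subset, so there are no further candidate keys.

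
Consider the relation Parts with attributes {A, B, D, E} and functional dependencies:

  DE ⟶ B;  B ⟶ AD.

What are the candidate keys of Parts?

Attribute E never appears on the right-hand side of any dependency, so E must belong to every candidate key.
{E}⁺ = {E}, which is not all of the schema, so we must add further attributes.
{B, E}⁺: B→AD adds A, D → {A, B, D, E}.
{D, E}⁺: DE→B adds B; B→AD adds A → {A, B, D, E}.
Any other superkey contains one of these as a subset, so there are no further candidate keys.

{B, E}, {D, E}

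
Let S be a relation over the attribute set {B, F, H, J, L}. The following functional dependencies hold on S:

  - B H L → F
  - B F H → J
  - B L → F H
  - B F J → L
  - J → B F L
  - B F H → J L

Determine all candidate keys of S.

J, BL, BFH

{J}⁺: J→BFL adds B, F, L; BL→FH adds H → {B, F, H, J, L}.
{B, L}⁺: BL→FH adds F, H; BFH→JL adds J → {B, F, H, J, L}.
{B, F, H}⁺: BFH→J adds J; BFJ→L adds L → {B, F, H, J, L}.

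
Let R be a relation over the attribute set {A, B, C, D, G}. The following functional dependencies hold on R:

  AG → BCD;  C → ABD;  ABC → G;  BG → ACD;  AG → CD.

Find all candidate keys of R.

{C}⁺: C→ABD adds A, B, D; ABC→G adds G → {A, B, C, D, G}.
{A, G}⁺: AG→BCD adds B, C, D → {A, B, C, D, G}.
{B, G}⁺: BG→ACD adds A, C, D → {A, B, C, D, G}.

{C}; {A, G}; {B, G}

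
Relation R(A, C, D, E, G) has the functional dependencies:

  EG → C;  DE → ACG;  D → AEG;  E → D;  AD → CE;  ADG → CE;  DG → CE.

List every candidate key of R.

{D}⁺: D→AEG adds A, E, G; AD→CE adds C → {A, C, D, E, G}.
{E}⁺: E→D adds D; DE→ACG adds A, C, G → {A, C, D, E, G}.
Any other superkey contains one of these as a subset, so there are no further candidate keys.

{D}, {E}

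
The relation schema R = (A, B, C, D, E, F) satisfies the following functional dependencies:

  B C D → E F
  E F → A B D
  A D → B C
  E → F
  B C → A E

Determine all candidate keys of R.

{E}, {A, D}, {B, C}

{E}⁺: E→F adds F; EF→ABD adds A, B, D; AD→BC adds C → {A, B, C, D, E, F}.
{A, D}⁺: AD→BC adds B, C; BC→AE adds E; BCD→EF adds F → {A, B, C, D, E, F}. Minimal: {D}⁺ = {D}; {A}⁺ = {A} — none reach the full schema.
{B, C}⁺: BC→AE adds A, E; E→F adds F; EF→ABD adds D → {A, B, C, D, E, F}. Minimal: {C}⁺ = {C}; {B}⁺ = {B} — none reach the full schema.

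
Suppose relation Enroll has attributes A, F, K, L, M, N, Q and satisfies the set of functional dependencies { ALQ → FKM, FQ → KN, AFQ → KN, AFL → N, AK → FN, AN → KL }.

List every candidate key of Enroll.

Attributes A, Q never appear on any right-hand side, so every candidate key must contain {A, Q}.
{A, Q}⁺ = {A, Q}, which is not all of the schema, so we must add further attributes.
{A, F, Q}⁺: FQ→KN adds K, N; AN→KL adds L; ALQ→FKM adds M → {A, F, K, L, M, N, Q}. Minimal: {F, Q}⁺ = {F, K, N, Q}; {A, Q}⁺ = {A, Q}; {A, F}⁺ = {A, F} — none reach the full schema.
{A, K, Q}⁺: AK→FN adds F, N; AN→KL adds L; ALQ→FKM adds M → {A, F, K, L, M, N, Q}. Minimal: {K, Q}⁺ = {K, Q}; {A, Q}⁺ = {A, Q}; {A, K}⁺ = {A, F, K, L, N} — none reach the full schema.
{A, L, Q}⁺: ALQ→FKM adds F, K, M; FQ→KN adds N → {A, F, K, L, M, N, Q}. Minimal: {L, Q}⁺ = {L, Q}; {A, Q}⁺ = {A, Q}; {A, L}⁺ = {A, L} — none reach the full schema.
{A, N, Q}⁺: AN→KL adds K, L; ALQ→FKM adds F, M → {A, F, K, L, M, N, Q}. Minimal: {N, Q}⁺ = {N, Q}; {A, Q}⁺ = {A, Q}; {A, N}⁺ = {A, F, K, L, N} — none reach the full schema.
Any other superkey contains one of these as a subset, so there are no further candidate keys.

{A, F, Q}; {A, K, Q}; {A, L, Q}; {A, N, Q}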